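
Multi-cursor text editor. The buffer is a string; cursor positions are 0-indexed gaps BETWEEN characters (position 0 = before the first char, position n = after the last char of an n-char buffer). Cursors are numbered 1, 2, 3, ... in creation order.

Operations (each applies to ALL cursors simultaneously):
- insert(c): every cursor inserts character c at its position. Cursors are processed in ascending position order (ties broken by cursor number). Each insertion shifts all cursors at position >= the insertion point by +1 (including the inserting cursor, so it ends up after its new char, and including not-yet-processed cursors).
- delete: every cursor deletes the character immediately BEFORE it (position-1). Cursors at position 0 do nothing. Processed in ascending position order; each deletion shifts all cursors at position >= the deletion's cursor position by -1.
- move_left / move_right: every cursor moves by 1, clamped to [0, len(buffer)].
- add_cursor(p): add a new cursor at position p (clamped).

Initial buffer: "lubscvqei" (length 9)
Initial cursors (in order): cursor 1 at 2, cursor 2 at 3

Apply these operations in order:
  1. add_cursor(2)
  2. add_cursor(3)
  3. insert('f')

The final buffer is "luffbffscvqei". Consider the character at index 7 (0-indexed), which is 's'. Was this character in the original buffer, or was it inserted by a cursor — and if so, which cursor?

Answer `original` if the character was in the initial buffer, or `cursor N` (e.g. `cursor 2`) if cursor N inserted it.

After op 1 (add_cursor(2)): buffer="lubscvqei" (len 9), cursors c1@2 c3@2 c2@3, authorship .........
After op 2 (add_cursor(3)): buffer="lubscvqei" (len 9), cursors c1@2 c3@2 c2@3 c4@3, authorship .........
After op 3 (insert('f')): buffer="luffbffscvqei" (len 13), cursors c1@4 c3@4 c2@7 c4@7, authorship ..13.24......
Authorship (.=original, N=cursor N): . . 1 3 . 2 4 . . . . . .
Index 7: author = original

Answer: original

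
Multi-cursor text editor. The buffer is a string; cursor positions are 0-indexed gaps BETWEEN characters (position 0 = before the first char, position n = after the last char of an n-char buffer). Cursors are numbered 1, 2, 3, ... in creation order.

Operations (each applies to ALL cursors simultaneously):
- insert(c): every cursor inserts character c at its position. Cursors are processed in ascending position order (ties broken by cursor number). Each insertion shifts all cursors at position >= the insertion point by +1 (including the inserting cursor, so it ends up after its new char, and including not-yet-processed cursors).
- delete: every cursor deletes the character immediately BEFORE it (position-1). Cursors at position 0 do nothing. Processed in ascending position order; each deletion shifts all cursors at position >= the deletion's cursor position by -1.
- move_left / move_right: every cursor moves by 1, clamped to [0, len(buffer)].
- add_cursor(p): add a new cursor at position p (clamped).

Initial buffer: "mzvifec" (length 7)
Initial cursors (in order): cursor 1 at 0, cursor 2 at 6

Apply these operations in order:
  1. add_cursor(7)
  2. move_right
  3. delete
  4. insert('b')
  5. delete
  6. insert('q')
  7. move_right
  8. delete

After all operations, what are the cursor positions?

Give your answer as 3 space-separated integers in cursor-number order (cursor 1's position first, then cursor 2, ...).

After op 1 (add_cursor(7)): buffer="mzvifec" (len 7), cursors c1@0 c2@6 c3@7, authorship .......
After op 2 (move_right): buffer="mzvifec" (len 7), cursors c1@1 c2@7 c3@7, authorship .......
After op 3 (delete): buffer="zvif" (len 4), cursors c1@0 c2@4 c3@4, authorship ....
After op 4 (insert('b')): buffer="bzvifbb" (len 7), cursors c1@1 c2@7 c3@7, authorship 1....23
After op 5 (delete): buffer="zvif" (len 4), cursors c1@0 c2@4 c3@4, authorship ....
After op 6 (insert('q')): buffer="qzvifqq" (len 7), cursors c1@1 c2@7 c3@7, authorship 1....23
After op 7 (move_right): buffer="qzvifqq" (len 7), cursors c1@2 c2@7 c3@7, authorship 1....23
After op 8 (delete): buffer="qvif" (len 4), cursors c1@1 c2@4 c3@4, authorship 1...

Answer: 1 4 4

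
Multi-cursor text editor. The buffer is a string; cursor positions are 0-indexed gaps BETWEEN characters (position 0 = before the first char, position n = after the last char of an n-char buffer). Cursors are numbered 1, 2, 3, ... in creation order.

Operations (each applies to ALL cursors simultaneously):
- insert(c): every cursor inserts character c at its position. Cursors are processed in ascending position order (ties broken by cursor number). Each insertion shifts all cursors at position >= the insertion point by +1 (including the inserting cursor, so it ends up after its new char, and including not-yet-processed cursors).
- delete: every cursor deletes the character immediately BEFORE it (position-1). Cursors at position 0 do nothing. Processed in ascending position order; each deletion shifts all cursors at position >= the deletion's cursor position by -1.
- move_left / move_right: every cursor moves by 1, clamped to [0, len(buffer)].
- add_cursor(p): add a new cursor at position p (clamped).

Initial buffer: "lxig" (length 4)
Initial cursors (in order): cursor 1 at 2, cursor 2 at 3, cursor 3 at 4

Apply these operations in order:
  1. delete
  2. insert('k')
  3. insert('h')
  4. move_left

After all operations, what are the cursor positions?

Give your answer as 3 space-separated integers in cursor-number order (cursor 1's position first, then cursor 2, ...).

After op 1 (delete): buffer="l" (len 1), cursors c1@1 c2@1 c3@1, authorship .
After op 2 (insert('k')): buffer="lkkk" (len 4), cursors c1@4 c2@4 c3@4, authorship .123
After op 3 (insert('h')): buffer="lkkkhhh" (len 7), cursors c1@7 c2@7 c3@7, authorship .123123
After op 4 (move_left): buffer="lkkkhhh" (len 7), cursors c1@6 c2@6 c3@6, authorship .123123

Answer: 6 6 6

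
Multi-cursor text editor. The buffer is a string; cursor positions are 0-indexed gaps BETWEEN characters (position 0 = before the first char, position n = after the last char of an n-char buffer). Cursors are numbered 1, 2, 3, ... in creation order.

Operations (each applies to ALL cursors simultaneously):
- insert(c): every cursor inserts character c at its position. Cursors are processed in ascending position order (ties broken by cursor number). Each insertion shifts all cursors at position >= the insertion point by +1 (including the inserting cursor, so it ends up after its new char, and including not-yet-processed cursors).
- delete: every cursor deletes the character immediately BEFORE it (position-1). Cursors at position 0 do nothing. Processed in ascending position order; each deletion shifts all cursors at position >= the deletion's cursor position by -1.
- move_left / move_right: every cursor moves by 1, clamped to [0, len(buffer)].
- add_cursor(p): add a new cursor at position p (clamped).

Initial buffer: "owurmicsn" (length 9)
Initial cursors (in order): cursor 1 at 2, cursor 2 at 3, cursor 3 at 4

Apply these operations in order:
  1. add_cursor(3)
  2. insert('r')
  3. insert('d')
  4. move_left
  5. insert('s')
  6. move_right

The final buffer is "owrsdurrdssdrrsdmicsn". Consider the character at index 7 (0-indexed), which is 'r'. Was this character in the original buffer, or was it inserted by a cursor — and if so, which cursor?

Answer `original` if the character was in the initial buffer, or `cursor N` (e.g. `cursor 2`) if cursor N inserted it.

After op 1 (add_cursor(3)): buffer="owurmicsn" (len 9), cursors c1@2 c2@3 c4@3 c3@4, authorship .........
After op 2 (insert('r')): buffer="owrurrrrmicsn" (len 13), cursors c1@3 c2@6 c4@6 c3@8, authorship ..1.24.3.....
After op 3 (insert('d')): buffer="owrdurrddrrdmicsn" (len 17), cursors c1@4 c2@9 c4@9 c3@12, authorship ..11.2424.33.....
After op 4 (move_left): buffer="owrdurrddrrdmicsn" (len 17), cursors c1@3 c2@8 c4@8 c3@11, authorship ..11.2424.33.....
After op 5 (insert('s')): buffer="owrsdurrdssdrrsdmicsn" (len 21), cursors c1@4 c2@11 c4@11 c3@15, authorship ..111.242244.333.....
After op 6 (move_right): buffer="owrsdurrdssdrrsdmicsn" (len 21), cursors c1@5 c2@12 c4@12 c3@16, authorship ..111.242244.333.....
Authorship (.=original, N=cursor N): . . 1 1 1 . 2 4 2 2 4 4 . 3 3 3 . . . . .
Index 7: author = 4

Answer: cursor 4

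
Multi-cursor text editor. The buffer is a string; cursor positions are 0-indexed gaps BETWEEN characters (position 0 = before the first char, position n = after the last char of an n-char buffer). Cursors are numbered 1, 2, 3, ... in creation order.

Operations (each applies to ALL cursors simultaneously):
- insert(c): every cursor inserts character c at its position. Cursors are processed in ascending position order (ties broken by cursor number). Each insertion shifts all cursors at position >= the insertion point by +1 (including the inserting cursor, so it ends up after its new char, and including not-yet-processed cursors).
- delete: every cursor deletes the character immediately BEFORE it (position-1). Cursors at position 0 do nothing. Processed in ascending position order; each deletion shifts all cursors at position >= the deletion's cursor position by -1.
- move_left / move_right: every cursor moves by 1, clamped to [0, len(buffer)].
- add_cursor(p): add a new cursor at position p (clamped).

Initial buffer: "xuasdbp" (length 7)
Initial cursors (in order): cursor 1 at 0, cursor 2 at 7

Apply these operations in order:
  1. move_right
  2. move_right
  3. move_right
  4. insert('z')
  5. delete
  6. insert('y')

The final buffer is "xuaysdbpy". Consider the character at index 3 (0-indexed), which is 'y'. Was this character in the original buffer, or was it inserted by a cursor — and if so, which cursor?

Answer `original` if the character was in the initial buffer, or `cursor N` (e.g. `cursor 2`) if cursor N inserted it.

After op 1 (move_right): buffer="xuasdbp" (len 7), cursors c1@1 c2@7, authorship .......
After op 2 (move_right): buffer="xuasdbp" (len 7), cursors c1@2 c2@7, authorship .......
After op 3 (move_right): buffer="xuasdbp" (len 7), cursors c1@3 c2@7, authorship .......
After op 4 (insert('z')): buffer="xuazsdbpz" (len 9), cursors c1@4 c2@9, authorship ...1....2
After op 5 (delete): buffer="xuasdbp" (len 7), cursors c1@3 c2@7, authorship .......
After op 6 (insert('y')): buffer="xuaysdbpy" (len 9), cursors c1@4 c2@9, authorship ...1....2
Authorship (.=original, N=cursor N): . . . 1 . . . . 2
Index 3: author = 1

Answer: cursor 1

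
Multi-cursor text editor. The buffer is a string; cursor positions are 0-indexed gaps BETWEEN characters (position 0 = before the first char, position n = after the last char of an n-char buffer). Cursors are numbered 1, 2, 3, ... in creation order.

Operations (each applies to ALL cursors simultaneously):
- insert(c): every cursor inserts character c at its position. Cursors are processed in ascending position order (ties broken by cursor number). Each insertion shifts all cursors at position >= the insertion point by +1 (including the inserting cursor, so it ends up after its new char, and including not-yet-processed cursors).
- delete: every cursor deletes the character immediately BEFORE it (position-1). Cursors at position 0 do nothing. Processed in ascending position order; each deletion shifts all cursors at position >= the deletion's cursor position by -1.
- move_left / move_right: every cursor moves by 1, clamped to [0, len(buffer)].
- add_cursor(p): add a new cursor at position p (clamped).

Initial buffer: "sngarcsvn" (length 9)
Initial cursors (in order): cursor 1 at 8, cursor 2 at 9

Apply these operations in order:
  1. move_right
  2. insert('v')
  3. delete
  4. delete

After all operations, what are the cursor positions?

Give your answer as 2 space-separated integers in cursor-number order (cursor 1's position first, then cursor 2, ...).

After op 1 (move_right): buffer="sngarcsvn" (len 9), cursors c1@9 c2@9, authorship .........
After op 2 (insert('v')): buffer="sngarcsvnvv" (len 11), cursors c1@11 c2@11, authorship .........12
After op 3 (delete): buffer="sngarcsvn" (len 9), cursors c1@9 c2@9, authorship .........
After op 4 (delete): buffer="sngarcs" (len 7), cursors c1@7 c2@7, authorship .......

Answer: 7 7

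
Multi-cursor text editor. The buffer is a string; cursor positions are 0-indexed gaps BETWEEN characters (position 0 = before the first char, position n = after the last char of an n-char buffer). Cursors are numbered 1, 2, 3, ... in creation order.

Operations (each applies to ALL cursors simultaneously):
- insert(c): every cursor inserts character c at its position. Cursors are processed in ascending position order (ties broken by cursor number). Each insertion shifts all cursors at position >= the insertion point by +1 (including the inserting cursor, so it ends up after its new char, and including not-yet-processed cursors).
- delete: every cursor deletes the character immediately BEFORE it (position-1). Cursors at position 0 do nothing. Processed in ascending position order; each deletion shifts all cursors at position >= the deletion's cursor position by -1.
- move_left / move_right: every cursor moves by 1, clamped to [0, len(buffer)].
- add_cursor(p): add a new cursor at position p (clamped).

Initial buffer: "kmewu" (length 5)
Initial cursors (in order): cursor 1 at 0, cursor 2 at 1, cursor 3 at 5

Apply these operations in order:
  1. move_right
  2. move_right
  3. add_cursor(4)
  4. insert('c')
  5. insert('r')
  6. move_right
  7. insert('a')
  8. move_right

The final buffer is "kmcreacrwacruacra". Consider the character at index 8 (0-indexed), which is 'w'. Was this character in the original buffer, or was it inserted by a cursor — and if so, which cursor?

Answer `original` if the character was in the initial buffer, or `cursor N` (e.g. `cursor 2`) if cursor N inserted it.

After op 1 (move_right): buffer="kmewu" (len 5), cursors c1@1 c2@2 c3@5, authorship .....
After op 2 (move_right): buffer="kmewu" (len 5), cursors c1@2 c2@3 c3@5, authorship .....
After op 3 (add_cursor(4)): buffer="kmewu" (len 5), cursors c1@2 c2@3 c4@4 c3@5, authorship .....
After op 4 (insert('c')): buffer="kmcecwcuc" (len 9), cursors c1@3 c2@5 c4@7 c3@9, authorship ..1.2.4.3
After op 5 (insert('r')): buffer="kmcrecrwcrucr" (len 13), cursors c1@4 c2@7 c4@10 c3@13, authorship ..11.22.44.33
After op 6 (move_right): buffer="kmcrecrwcrucr" (len 13), cursors c1@5 c2@8 c4@11 c3@13, authorship ..11.22.44.33
After op 7 (insert('a')): buffer="kmcreacrwacruacra" (len 17), cursors c1@6 c2@10 c4@14 c3@17, authorship ..11.122.244.4333
After op 8 (move_right): buffer="kmcreacrwacruacra" (len 17), cursors c1@7 c2@11 c4@15 c3@17, authorship ..11.122.244.4333
Authorship (.=original, N=cursor N): . . 1 1 . 1 2 2 . 2 4 4 . 4 3 3 3
Index 8: author = original

Answer: original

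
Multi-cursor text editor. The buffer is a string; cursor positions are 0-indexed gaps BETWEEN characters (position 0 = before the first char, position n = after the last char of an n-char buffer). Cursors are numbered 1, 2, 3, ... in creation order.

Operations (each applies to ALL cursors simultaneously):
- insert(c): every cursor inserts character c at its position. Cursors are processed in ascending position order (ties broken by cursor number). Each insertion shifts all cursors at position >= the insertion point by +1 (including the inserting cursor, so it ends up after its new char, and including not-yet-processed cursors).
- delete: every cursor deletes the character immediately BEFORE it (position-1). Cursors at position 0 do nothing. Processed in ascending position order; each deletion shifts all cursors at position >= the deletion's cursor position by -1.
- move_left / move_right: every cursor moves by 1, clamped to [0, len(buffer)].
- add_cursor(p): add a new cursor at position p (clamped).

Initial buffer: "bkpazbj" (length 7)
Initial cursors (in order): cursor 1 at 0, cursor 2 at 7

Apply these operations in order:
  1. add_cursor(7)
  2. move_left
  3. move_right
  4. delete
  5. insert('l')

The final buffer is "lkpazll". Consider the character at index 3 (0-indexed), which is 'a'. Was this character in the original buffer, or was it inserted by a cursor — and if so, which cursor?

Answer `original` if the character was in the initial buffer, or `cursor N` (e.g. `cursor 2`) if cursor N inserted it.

Answer: original

Derivation:
After op 1 (add_cursor(7)): buffer="bkpazbj" (len 7), cursors c1@0 c2@7 c3@7, authorship .......
After op 2 (move_left): buffer="bkpazbj" (len 7), cursors c1@0 c2@6 c3@6, authorship .......
After op 3 (move_right): buffer="bkpazbj" (len 7), cursors c1@1 c2@7 c3@7, authorship .......
After op 4 (delete): buffer="kpaz" (len 4), cursors c1@0 c2@4 c3@4, authorship ....
After op 5 (insert('l')): buffer="lkpazll" (len 7), cursors c1@1 c2@7 c3@7, authorship 1....23
Authorship (.=original, N=cursor N): 1 . . . . 2 3
Index 3: author = original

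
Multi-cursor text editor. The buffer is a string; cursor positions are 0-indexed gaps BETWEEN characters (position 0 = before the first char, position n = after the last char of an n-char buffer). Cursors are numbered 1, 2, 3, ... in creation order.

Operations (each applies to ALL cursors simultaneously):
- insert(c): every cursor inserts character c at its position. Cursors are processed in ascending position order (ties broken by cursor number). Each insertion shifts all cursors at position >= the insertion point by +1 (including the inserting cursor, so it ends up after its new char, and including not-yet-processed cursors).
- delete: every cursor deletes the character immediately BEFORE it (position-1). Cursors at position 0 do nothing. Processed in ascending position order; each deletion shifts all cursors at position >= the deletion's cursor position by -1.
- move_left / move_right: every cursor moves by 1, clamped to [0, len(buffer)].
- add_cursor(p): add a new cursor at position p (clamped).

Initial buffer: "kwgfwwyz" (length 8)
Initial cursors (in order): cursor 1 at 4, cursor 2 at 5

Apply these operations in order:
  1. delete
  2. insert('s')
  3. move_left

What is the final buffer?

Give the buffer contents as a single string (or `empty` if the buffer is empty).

After op 1 (delete): buffer="kwgwyz" (len 6), cursors c1@3 c2@3, authorship ......
After op 2 (insert('s')): buffer="kwgsswyz" (len 8), cursors c1@5 c2@5, authorship ...12...
After op 3 (move_left): buffer="kwgsswyz" (len 8), cursors c1@4 c2@4, authorship ...12...

Answer: kwgsswyz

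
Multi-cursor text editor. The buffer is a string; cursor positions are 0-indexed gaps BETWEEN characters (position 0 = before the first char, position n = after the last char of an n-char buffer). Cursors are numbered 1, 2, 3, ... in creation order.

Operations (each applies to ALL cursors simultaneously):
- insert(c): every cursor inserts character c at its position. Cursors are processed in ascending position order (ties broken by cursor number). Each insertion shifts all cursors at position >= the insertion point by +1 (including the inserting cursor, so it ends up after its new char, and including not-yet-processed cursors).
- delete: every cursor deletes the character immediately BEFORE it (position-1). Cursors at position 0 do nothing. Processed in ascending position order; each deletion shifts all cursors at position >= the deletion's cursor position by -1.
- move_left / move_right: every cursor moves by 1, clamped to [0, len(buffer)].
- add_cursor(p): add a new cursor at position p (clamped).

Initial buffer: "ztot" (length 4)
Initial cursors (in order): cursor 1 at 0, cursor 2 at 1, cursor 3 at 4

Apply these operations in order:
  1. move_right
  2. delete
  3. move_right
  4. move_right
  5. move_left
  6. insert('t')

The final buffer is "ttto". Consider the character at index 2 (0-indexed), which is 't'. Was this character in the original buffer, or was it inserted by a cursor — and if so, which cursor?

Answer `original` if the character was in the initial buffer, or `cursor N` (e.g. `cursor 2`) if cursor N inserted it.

Answer: cursor 3

Derivation:
After op 1 (move_right): buffer="ztot" (len 4), cursors c1@1 c2@2 c3@4, authorship ....
After op 2 (delete): buffer="o" (len 1), cursors c1@0 c2@0 c3@1, authorship .
After op 3 (move_right): buffer="o" (len 1), cursors c1@1 c2@1 c3@1, authorship .
After op 4 (move_right): buffer="o" (len 1), cursors c1@1 c2@1 c3@1, authorship .
After op 5 (move_left): buffer="o" (len 1), cursors c1@0 c2@0 c3@0, authorship .
After op 6 (insert('t')): buffer="ttto" (len 4), cursors c1@3 c2@3 c3@3, authorship 123.
Authorship (.=original, N=cursor N): 1 2 3 .
Index 2: author = 3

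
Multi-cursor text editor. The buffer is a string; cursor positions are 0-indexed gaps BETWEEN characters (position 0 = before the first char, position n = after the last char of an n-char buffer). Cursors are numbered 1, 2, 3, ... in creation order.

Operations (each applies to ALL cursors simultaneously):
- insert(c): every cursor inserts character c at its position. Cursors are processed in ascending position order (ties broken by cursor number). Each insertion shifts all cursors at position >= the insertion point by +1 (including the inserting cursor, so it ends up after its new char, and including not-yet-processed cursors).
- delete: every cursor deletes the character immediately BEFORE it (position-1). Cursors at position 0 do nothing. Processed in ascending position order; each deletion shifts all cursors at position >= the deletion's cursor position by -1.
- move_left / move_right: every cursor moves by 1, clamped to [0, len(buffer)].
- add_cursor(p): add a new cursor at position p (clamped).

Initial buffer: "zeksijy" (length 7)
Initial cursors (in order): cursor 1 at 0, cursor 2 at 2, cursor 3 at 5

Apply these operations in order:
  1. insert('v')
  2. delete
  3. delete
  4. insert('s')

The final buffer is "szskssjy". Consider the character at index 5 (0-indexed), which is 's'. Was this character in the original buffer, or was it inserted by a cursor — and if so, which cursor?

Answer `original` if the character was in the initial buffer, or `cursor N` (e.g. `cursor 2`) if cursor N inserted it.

Answer: cursor 3

Derivation:
After op 1 (insert('v')): buffer="vzevksivjy" (len 10), cursors c1@1 c2@4 c3@8, authorship 1..2...3..
After op 2 (delete): buffer="zeksijy" (len 7), cursors c1@0 c2@2 c3@5, authorship .......
After op 3 (delete): buffer="zksjy" (len 5), cursors c1@0 c2@1 c3@3, authorship .....
After op 4 (insert('s')): buffer="szskssjy" (len 8), cursors c1@1 c2@3 c3@6, authorship 1.2..3..
Authorship (.=original, N=cursor N): 1 . 2 . . 3 . .
Index 5: author = 3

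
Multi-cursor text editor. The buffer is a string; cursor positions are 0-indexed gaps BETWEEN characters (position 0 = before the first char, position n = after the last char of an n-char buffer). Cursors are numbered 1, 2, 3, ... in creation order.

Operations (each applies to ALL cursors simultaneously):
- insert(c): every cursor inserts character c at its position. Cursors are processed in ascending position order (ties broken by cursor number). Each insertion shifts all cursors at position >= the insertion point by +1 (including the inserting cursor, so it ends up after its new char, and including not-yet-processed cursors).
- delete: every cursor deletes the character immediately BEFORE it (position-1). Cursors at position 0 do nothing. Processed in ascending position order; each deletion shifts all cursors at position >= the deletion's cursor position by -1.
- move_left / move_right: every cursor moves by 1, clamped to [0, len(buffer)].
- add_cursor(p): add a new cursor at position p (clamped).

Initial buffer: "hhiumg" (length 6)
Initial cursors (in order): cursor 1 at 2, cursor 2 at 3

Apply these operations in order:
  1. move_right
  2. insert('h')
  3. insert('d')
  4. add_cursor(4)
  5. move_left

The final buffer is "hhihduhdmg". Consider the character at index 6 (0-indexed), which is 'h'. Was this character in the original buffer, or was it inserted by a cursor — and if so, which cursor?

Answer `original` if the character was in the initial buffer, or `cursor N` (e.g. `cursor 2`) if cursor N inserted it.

Answer: cursor 2

Derivation:
After op 1 (move_right): buffer="hhiumg" (len 6), cursors c1@3 c2@4, authorship ......
After op 2 (insert('h')): buffer="hhihuhmg" (len 8), cursors c1@4 c2@6, authorship ...1.2..
After op 3 (insert('d')): buffer="hhihduhdmg" (len 10), cursors c1@5 c2@8, authorship ...11.22..
After op 4 (add_cursor(4)): buffer="hhihduhdmg" (len 10), cursors c3@4 c1@5 c2@8, authorship ...11.22..
After op 5 (move_left): buffer="hhihduhdmg" (len 10), cursors c3@3 c1@4 c2@7, authorship ...11.22..
Authorship (.=original, N=cursor N): . . . 1 1 . 2 2 . .
Index 6: author = 2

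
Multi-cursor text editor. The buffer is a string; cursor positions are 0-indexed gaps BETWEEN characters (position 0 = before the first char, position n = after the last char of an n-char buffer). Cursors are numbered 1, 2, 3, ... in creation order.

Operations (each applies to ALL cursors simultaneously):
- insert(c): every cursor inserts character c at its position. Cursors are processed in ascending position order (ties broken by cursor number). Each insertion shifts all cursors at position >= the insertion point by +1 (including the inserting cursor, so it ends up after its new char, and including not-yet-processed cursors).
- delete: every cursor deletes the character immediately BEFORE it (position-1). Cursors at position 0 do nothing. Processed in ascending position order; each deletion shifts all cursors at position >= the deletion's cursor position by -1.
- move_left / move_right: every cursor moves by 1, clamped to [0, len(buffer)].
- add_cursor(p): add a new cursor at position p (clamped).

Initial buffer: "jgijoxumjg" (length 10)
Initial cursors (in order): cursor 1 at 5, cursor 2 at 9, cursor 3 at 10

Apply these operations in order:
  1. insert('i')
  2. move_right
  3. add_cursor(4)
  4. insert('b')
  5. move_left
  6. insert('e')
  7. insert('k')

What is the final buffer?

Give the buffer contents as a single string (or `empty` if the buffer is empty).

Answer: jgijekboixekbumjigekbiekb

Derivation:
After op 1 (insert('i')): buffer="jgijoixumjigi" (len 13), cursors c1@6 c2@11 c3@13, authorship .....1....2.3
After op 2 (move_right): buffer="jgijoixumjigi" (len 13), cursors c1@7 c2@12 c3@13, authorship .....1....2.3
After op 3 (add_cursor(4)): buffer="jgijoixumjigi" (len 13), cursors c4@4 c1@7 c2@12 c3@13, authorship .....1....2.3
After op 4 (insert('b')): buffer="jgijboixbumjigbib" (len 17), cursors c4@5 c1@9 c2@15 c3@17, authorship ....4.1.1...2.233
After op 5 (move_left): buffer="jgijboixbumjigbib" (len 17), cursors c4@4 c1@8 c2@14 c3@16, authorship ....4.1.1...2.233
After op 6 (insert('e')): buffer="jgijeboixebumjigebieb" (len 21), cursors c4@5 c1@10 c2@17 c3@20, authorship ....44.1.11...2.22333
After op 7 (insert('k')): buffer="jgijekboixekbumjigekbiekb" (len 25), cursors c4@6 c1@12 c2@20 c3@24, authorship ....444.1.111...2.2223333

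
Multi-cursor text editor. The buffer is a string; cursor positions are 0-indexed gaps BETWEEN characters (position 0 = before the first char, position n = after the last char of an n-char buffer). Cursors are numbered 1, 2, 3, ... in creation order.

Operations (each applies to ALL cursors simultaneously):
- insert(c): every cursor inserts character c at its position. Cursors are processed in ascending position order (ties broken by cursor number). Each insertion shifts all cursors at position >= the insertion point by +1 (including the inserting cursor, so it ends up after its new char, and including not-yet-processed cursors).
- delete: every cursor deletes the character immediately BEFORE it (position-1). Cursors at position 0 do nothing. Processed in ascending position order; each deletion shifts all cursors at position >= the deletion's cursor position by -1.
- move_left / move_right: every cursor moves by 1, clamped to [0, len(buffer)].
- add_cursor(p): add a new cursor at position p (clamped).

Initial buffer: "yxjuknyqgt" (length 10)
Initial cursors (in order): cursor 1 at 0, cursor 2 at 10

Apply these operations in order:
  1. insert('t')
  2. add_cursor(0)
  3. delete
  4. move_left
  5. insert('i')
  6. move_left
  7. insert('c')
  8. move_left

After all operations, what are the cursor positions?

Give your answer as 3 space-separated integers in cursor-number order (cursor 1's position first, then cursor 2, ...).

Answer: 2 13 2

Derivation:
After op 1 (insert('t')): buffer="tyxjuknyqgtt" (len 12), cursors c1@1 c2@12, authorship 1..........2
After op 2 (add_cursor(0)): buffer="tyxjuknyqgtt" (len 12), cursors c3@0 c1@1 c2@12, authorship 1..........2
After op 3 (delete): buffer="yxjuknyqgt" (len 10), cursors c1@0 c3@0 c2@10, authorship ..........
After op 4 (move_left): buffer="yxjuknyqgt" (len 10), cursors c1@0 c3@0 c2@9, authorship ..........
After op 5 (insert('i')): buffer="iiyxjuknyqgit" (len 13), cursors c1@2 c3@2 c2@12, authorship 13.........2.
After op 6 (move_left): buffer="iiyxjuknyqgit" (len 13), cursors c1@1 c3@1 c2@11, authorship 13.........2.
After op 7 (insert('c')): buffer="icciyxjuknyqgcit" (len 16), cursors c1@3 c3@3 c2@14, authorship 1133.........22.
After op 8 (move_left): buffer="icciyxjuknyqgcit" (len 16), cursors c1@2 c3@2 c2@13, authorship 1133.........22.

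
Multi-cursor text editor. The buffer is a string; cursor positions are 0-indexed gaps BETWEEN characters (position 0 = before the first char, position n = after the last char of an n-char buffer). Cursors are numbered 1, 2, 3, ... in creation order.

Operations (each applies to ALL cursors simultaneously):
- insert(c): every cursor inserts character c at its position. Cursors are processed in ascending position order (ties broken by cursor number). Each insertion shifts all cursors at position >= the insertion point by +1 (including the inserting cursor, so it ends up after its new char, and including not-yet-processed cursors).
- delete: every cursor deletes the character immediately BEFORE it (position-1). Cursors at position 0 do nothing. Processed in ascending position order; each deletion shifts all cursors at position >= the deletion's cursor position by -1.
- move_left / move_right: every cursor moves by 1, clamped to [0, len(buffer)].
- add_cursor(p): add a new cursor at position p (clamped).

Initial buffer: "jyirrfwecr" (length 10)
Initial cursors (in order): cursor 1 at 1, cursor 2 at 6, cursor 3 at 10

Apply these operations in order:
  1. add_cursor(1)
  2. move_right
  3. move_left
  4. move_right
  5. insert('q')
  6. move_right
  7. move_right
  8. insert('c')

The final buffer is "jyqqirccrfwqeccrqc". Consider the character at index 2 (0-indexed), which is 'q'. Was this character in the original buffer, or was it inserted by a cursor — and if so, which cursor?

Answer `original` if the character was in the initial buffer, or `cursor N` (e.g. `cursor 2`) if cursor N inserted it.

After op 1 (add_cursor(1)): buffer="jyirrfwecr" (len 10), cursors c1@1 c4@1 c2@6 c3@10, authorship ..........
After op 2 (move_right): buffer="jyirrfwecr" (len 10), cursors c1@2 c4@2 c2@7 c3@10, authorship ..........
After op 3 (move_left): buffer="jyirrfwecr" (len 10), cursors c1@1 c4@1 c2@6 c3@9, authorship ..........
After op 4 (move_right): buffer="jyirrfwecr" (len 10), cursors c1@2 c4@2 c2@7 c3@10, authorship ..........
After op 5 (insert('q')): buffer="jyqqirrfwqecrq" (len 14), cursors c1@4 c4@4 c2@10 c3@14, authorship ..14.....2...3
After op 6 (move_right): buffer="jyqqirrfwqecrq" (len 14), cursors c1@5 c4@5 c2@11 c3@14, authorship ..14.....2...3
After op 7 (move_right): buffer="jyqqirrfwqecrq" (len 14), cursors c1@6 c4@6 c2@12 c3@14, authorship ..14.....2...3
After op 8 (insert('c')): buffer="jyqqirccrfwqeccrqc" (len 18), cursors c1@8 c4@8 c2@15 c3@18, authorship ..14..14...2..2.33
Authorship (.=original, N=cursor N): . . 1 4 . . 1 4 . . . 2 . . 2 . 3 3
Index 2: author = 1

Answer: cursor 1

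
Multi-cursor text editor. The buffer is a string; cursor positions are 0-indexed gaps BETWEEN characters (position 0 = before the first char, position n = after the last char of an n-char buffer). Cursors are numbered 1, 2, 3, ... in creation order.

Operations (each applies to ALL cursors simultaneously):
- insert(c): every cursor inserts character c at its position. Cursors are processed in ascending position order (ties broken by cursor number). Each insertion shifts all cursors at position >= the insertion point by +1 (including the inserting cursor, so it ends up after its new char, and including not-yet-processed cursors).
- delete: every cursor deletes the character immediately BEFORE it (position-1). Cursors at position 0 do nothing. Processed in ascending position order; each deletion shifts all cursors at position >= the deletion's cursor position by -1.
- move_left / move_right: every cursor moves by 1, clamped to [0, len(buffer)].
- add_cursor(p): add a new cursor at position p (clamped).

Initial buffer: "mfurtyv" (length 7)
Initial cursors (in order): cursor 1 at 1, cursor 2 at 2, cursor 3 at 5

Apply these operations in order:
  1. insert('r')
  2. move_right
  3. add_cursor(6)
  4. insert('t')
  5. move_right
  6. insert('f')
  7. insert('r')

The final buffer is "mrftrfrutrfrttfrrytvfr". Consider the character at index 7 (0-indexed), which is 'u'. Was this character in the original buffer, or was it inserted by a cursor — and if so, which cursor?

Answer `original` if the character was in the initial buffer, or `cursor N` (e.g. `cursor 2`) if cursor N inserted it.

Answer: original

Derivation:
After op 1 (insert('r')): buffer="mrfrurtryv" (len 10), cursors c1@2 c2@4 c3@8, authorship .1.2...3..
After op 2 (move_right): buffer="mrfrurtryv" (len 10), cursors c1@3 c2@5 c3@9, authorship .1.2...3..
After op 3 (add_cursor(6)): buffer="mrfrurtryv" (len 10), cursors c1@3 c2@5 c4@6 c3@9, authorship .1.2...3..
After op 4 (insert('t')): buffer="mrftrutrttrytv" (len 14), cursors c1@4 c2@7 c4@9 c3@13, authorship .1.12.2.4.3.3.
After op 5 (move_right): buffer="mrftrutrttrytv" (len 14), cursors c1@5 c2@8 c4@10 c3@14, authorship .1.12.2.4.3.3.
After op 6 (insert('f')): buffer="mrftrfutrfttfrytvf" (len 18), cursors c1@6 c2@10 c4@13 c3@18, authorship .1.121.2.24.43.3.3
After op 7 (insert('r')): buffer="mrftrfrutrfrttfrrytvfr" (len 22), cursors c1@7 c2@12 c4@16 c3@22, authorship .1.1211.2.224.443.3.33
Authorship (.=original, N=cursor N): . 1 . 1 2 1 1 . 2 . 2 2 4 . 4 4 3 . 3 . 3 3
Index 7: author = original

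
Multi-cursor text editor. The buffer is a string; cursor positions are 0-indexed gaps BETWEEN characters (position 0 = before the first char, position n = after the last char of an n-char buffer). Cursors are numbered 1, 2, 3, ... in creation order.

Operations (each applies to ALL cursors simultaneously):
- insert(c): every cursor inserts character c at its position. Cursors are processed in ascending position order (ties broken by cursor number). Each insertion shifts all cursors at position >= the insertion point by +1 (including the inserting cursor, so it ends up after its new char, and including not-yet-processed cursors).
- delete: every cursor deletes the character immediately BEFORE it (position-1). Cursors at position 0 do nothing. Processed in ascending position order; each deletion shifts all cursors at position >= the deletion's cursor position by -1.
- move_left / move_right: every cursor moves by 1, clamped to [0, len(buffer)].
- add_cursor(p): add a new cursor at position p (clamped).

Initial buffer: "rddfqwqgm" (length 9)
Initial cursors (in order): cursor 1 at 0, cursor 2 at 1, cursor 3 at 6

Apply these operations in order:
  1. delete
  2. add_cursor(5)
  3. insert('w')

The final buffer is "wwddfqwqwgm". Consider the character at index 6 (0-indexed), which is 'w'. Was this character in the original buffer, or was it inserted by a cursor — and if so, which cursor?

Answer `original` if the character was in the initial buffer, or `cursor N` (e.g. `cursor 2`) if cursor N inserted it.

Answer: cursor 3

Derivation:
After op 1 (delete): buffer="ddfqqgm" (len 7), cursors c1@0 c2@0 c3@4, authorship .......
After op 2 (add_cursor(5)): buffer="ddfqqgm" (len 7), cursors c1@0 c2@0 c3@4 c4@5, authorship .......
After op 3 (insert('w')): buffer="wwddfqwqwgm" (len 11), cursors c1@2 c2@2 c3@7 c4@9, authorship 12....3.4..
Authorship (.=original, N=cursor N): 1 2 . . . . 3 . 4 . .
Index 6: author = 3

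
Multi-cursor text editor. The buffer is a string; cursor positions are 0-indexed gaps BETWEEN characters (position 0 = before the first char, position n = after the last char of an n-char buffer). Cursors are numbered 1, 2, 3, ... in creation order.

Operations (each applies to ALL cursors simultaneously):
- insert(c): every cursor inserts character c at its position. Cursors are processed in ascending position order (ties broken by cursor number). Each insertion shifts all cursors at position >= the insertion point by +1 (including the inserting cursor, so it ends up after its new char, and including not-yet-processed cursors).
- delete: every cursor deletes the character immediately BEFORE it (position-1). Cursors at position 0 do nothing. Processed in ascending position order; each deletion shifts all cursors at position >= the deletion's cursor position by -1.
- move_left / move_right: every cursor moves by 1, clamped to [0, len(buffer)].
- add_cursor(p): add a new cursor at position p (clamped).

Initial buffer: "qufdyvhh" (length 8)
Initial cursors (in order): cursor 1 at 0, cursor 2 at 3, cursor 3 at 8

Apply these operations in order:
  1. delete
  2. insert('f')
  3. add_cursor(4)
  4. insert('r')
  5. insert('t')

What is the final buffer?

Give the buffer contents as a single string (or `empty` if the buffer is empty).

After op 1 (delete): buffer="qudyvh" (len 6), cursors c1@0 c2@2 c3@6, authorship ......
After op 2 (insert('f')): buffer="fqufdyvhf" (len 9), cursors c1@1 c2@4 c3@9, authorship 1..2....3
After op 3 (add_cursor(4)): buffer="fqufdyvhf" (len 9), cursors c1@1 c2@4 c4@4 c3@9, authorship 1..2....3
After op 4 (insert('r')): buffer="frqufrrdyvhfr" (len 13), cursors c1@2 c2@7 c4@7 c3@13, authorship 11..224....33
After op 5 (insert('t')): buffer="frtqufrrttdyvhfrt" (len 17), cursors c1@3 c2@10 c4@10 c3@17, authorship 111..22424....333

Answer: frtqufrrttdyvhfrt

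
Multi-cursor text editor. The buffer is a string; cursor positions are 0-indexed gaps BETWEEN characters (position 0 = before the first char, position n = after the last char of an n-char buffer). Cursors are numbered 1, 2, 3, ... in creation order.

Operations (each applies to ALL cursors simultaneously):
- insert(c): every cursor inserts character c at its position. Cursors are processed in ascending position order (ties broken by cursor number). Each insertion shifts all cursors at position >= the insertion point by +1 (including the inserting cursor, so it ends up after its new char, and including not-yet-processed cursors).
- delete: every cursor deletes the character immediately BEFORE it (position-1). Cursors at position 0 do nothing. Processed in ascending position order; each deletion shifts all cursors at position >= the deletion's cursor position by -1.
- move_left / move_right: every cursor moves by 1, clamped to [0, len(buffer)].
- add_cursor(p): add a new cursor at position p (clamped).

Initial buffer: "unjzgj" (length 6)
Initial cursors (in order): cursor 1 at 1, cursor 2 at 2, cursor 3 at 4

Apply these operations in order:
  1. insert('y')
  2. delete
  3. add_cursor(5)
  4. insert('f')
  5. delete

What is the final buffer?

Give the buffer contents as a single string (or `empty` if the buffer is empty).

Answer: unjzgj

Derivation:
After op 1 (insert('y')): buffer="uynyjzygj" (len 9), cursors c1@2 c2@4 c3@7, authorship .1.2..3..
After op 2 (delete): buffer="unjzgj" (len 6), cursors c1@1 c2@2 c3@4, authorship ......
After op 3 (add_cursor(5)): buffer="unjzgj" (len 6), cursors c1@1 c2@2 c3@4 c4@5, authorship ......
After op 4 (insert('f')): buffer="ufnfjzfgfj" (len 10), cursors c1@2 c2@4 c3@7 c4@9, authorship .1.2..3.4.
After op 5 (delete): buffer="unjzgj" (len 6), cursors c1@1 c2@2 c3@4 c4@5, authorship ......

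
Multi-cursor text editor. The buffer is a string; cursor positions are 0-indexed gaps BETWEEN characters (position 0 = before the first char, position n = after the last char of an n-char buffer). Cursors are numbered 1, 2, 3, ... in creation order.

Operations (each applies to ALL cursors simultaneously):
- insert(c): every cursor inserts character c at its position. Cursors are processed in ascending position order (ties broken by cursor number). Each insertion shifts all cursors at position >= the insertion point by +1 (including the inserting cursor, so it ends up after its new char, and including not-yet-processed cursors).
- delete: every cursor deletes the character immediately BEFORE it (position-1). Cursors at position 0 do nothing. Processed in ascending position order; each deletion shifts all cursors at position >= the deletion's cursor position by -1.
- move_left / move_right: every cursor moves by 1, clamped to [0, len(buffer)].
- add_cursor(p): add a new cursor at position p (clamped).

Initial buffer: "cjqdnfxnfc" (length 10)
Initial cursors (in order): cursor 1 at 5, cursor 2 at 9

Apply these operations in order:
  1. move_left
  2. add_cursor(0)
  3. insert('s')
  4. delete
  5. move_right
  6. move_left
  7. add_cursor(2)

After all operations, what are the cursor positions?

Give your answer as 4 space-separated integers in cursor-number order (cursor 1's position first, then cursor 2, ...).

After op 1 (move_left): buffer="cjqdnfxnfc" (len 10), cursors c1@4 c2@8, authorship ..........
After op 2 (add_cursor(0)): buffer="cjqdnfxnfc" (len 10), cursors c3@0 c1@4 c2@8, authorship ..........
After op 3 (insert('s')): buffer="scjqdsnfxnsfc" (len 13), cursors c3@1 c1@6 c2@11, authorship 3....1....2..
After op 4 (delete): buffer="cjqdnfxnfc" (len 10), cursors c3@0 c1@4 c2@8, authorship ..........
After op 5 (move_right): buffer="cjqdnfxnfc" (len 10), cursors c3@1 c1@5 c2@9, authorship ..........
After op 6 (move_left): buffer="cjqdnfxnfc" (len 10), cursors c3@0 c1@4 c2@8, authorship ..........
After op 7 (add_cursor(2)): buffer="cjqdnfxnfc" (len 10), cursors c3@0 c4@2 c1@4 c2@8, authorship ..........

Answer: 4 8 0 2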